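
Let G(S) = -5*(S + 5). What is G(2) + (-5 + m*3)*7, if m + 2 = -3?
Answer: -175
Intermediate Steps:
m = -5 (m = -2 - 3 = -5)
G(S) = -25 - 5*S (G(S) = -5*(5 + S) = -25 - 5*S)
G(2) + (-5 + m*3)*7 = (-25 - 5*2) + (-5 - 5*3)*7 = (-25 - 10) + (-5 - 15)*7 = -35 - 20*7 = -35 - 140 = -175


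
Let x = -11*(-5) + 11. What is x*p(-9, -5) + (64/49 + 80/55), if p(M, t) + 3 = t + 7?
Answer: -34086/539 ≈ -63.239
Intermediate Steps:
x = 66 (x = 55 + 11 = 66)
p(M, t) = 4 + t (p(M, t) = -3 + (t + 7) = -3 + (7 + t) = 4 + t)
x*p(-9, -5) + (64/49 + 80/55) = 66*(4 - 5) + (64/49 + 80/55) = 66*(-1) + (64*(1/49) + 80*(1/55)) = -66 + (64/49 + 16/11) = -66 + 1488/539 = -34086/539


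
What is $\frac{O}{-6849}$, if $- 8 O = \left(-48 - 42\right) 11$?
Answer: $- \frac{55}{3044} \approx -0.018068$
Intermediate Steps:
$O = \frac{495}{4}$ ($O = - \frac{\left(-48 - 42\right) 11}{8} = - \frac{\left(-90\right) 11}{8} = \left(- \frac{1}{8}\right) \left(-990\right) = \frac{495}{4} \approx 123.75$)
$\frac{O}{-6849} = \frac{495}{4 \left(-6849\right)} = \frac{495}{4} \left(- \frac{1}{6849}\right) = - \frac{55}{3044}$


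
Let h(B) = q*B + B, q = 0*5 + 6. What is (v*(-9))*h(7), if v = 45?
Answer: -19845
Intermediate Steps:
q = 6 (q = 0 + 6 = 6)
h(B) = 7*B (h(B) = 6*B + B = 7*B)
(v*(-9))*h(7) = (45*(-9))*(7*7) = -405*49 = -19845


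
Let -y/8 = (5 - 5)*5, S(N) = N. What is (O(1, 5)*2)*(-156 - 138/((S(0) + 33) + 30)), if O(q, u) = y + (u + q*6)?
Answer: -73084/21 ≈ -3480.2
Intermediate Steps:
y = 0 (y = -8*(5 - 5)*5 = -0*5 = -8*0 = 0)
O(q, u) = u + 6*q (O(q, u) = 0 + (u + q*6) = 0 + (u + 6*q) = u + 6*q)
(O(1, 5)*2)*(-156 - 138/((S(0) + 33) + 30)) = ((5 + 6*1)*2)*(-156 - 138/((0 + 33) + 30)) = ((5 + 6)*2)*(-156 - 138/(33 + 30)) = (11*2)*(-156 - 138/63) = 22*(-156 - 138*1/63) = 22*(-156 - 46/21) = 22*(-3322/21) = -73084/21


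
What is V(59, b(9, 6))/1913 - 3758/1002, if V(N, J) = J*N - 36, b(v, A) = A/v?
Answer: -1197619/319471 ≈ -3.7488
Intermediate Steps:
V(N, J) = -36 + J*N
V(59, b(9, 6))/1913 - 3758/1002 = (-36 + (6/9)*59)/1913 - 3758/1002 = (-36 + (6*(⅑))*59)*(1/1913) - 3758*1/1002 = (-36 + (⅔)*59)*(1/1913) - 1879/501 = (-36 + 118/3)*(1/1913) - 1879/501 = (10/3)*(1/1913) - 1879/501 = 10/5739 - 1879/501 = -1197619/319471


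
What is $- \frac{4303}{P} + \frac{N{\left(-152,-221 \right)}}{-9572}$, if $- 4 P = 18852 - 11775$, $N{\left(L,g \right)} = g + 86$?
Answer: $\frac{165708659}{67741044} \approx 2.4462$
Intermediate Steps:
$N{\left(L,g \right)} = 86 + g$
$P = - \frac{7077}{4}$ ($P = - \frac{18852 - 11775}{4} = \left(- \frac{1}{4}\right) 7077 = - \frac{7077}{4} \approx -1769.3$)
$- \frac{4303}{P} + \frac{N{\left(-152,-221 \right)}}{-9572} = - \frac{4303}{- \frac{7077}{4}} + \frac{86 - 221}{-9572} = \left(-4303\right) \left(- \frac{4}{7077}\right) - - \frac{135}{9572} = \frac{17212}{7077} + \frac{135}{9572} = \frac{165708659}{67741044}$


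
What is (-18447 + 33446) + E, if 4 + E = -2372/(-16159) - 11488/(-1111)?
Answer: 24489840149/1632059 ≈ 15005.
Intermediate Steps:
E = 10587208/1632059 (E = -4 + (-2372/(-16159) - 11488/(-1111)) = -4 + (-2372*(-1/16159) - 11488*(-1/1111)) = -4 + (2372/16159 + 11488/1111) = -4 + 17115444/1632059 = 10587208/1632059 ≈ 6.4870)
(-18447 + 33446) + E = (-18447 + 33446) + 10587208/1632059 = 14999 + 10587208/1632059 = 24489840149/1632059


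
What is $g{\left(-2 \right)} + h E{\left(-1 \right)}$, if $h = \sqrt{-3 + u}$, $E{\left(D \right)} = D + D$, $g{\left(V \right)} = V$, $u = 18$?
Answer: $-2 - 2 \sqrt{15} \approx -9.746$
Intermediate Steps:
$E{\left(D \right)} = 2 D$
$h = \sqrt{15}$ ($h = \sqrt{-3 + 18} = \sqrt{15} \approx 3.873$)
$g{\left(-2 \right)} + h E{\left(-1 \right)} = -2 + \sqrt{15} \cdot 2 \left(-1\right) = -2 + \sqrt{15} \left(-2\right) = -2 - 2 \sqrt{15}$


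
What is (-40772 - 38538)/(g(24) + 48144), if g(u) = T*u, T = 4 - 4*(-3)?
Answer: -39655/24264 ≈ -1.6343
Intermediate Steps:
T = 16 (T = 4 + 12 = 16)
g(u) = 16*u
(-40772 - 38538)/(g(24) + 48144) = (-40772 - 38538)/(16*24 + 48144) = -79310/(384 + 48144) = -79310/48528 = -79310*1/48528 = -39655/24264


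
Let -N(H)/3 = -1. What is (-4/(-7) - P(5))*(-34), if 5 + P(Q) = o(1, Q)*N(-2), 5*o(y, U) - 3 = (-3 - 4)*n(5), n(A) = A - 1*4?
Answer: -9486/35 ≈ -271.03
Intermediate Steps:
N(H) = 3 (N(H) = -3*(-1) = 3)
n(A) = -4 + A (n(A) = A - 4 = -4 + A)
o(y, U) = -⅘ (o(y, U) = ⅗ + ((-3 - 4)*(-4 + 5))/5 = ⅗ + (-7*1)/5 = ⅗ + (⅕)*(-7) = ⅗ - 7/5 = -⅘)
P(Q) = -37/5 (P(Q) = -5 - ⅘*3 = -5 - 12/5 = -37/5)
(-4/(-7) - P(5))*(-34) = (-4/(-7) - 1*(-37/5))*(-34) = (-4*(-⅐) + 37/5)*(-34) = (4/7 + 37/5)*(-34) = (279/35)*(-34) = -9486/35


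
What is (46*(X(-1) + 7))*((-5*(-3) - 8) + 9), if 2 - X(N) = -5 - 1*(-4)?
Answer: 7360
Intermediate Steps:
X(N) = 3 (X(N) = 2 - (-5 - 1*(-4)) = 2 - (-5 + 4) = 2 - 1*(-1) = 2 + 1 = 3)
(46*(X(-1) + 7))*((-5*(-3) - 8) + 9) = (46*(3 + 7))*((-5*(-3) - 8) + 9) = (46*10)*((15 - 8) + 9) = 460*(7 + 9) = 460*16 = 7360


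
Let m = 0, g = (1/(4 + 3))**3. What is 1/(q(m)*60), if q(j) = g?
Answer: 343/60 ≈ 5.7167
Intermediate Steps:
g = 1/343 (g = (1/7)**3 = 1/343 ≈ 0.0029155)
q(j) = 1/343
1/(q(m)*60) = 1/((1/343)*60) = 1/(60/343) = 343/60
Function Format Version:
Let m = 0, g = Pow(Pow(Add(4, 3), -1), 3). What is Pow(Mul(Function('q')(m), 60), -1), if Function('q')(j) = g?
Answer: Rational(343, 60) ≈ 5.7167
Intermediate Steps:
g = Rational(1, 343) (g = Pow(Pow(7, -1), 3) = Pow(Rational(1, 7), 3) = Rational(1, 343) ≈ 0.0029155)
Function('q')(j) = Rational(1, 343)
Pow(Mul(Function('q')(m), 60), -1) = Pow(Mul(Rational(1, 343), 60), -1) = Pow(Rational(60, 343), -1) = Rational(343, 60)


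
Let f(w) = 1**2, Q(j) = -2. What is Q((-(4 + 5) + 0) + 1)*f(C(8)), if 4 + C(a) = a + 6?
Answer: -2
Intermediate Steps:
C(a) = 2 + a (C(a) = -4 + (a + 6) = -4 + (6 + a) = 2 + a)
f(w) = 1
Q((-(4 + 5) + 0) + 1)*f(C(8)) = -2*1 = -2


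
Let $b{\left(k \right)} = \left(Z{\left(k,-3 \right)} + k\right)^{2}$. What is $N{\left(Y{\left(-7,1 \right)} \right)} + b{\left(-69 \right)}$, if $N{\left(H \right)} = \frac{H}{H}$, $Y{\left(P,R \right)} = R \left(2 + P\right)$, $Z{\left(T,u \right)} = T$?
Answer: $19045$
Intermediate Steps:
$N{\left(H \right)} = 1$
$b{\left(k \right)} = 4 k^{2}$ ($b{\left(k \right)} = \left(k + k\right)^{2} = \left(2 k\right)^{2} = 4 k^{2}$)
$N{\left(Y{\left(-7,1 \right)} \right)} + b{\left(-69 \right)} = 1 + 4 \left(-69\right)^{2} = 1 + 4 \cdot 4761 = 1 + 19044 = 19045$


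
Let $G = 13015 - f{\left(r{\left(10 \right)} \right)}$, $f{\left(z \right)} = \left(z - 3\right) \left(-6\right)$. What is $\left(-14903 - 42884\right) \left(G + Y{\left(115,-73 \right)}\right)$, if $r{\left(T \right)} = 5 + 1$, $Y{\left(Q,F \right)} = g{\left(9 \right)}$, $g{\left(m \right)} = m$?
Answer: $-753658054$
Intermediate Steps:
$Y{\left(Q,F \right)} = 9$
$r{\left(T \right)} = 6$
$f{\left(z \right)} = 18 - 6 z$ ($f{\left(z \right)} = \left(-3 + z\right) \left(-6\right) = 18 - 6 z$)
$G = 13033$ ($G = 13015 - \left(18 - 36\right) = 13015 - -18 = 13015 + 18 = 13033$)
$\left(-14903 - 42884\right) \left(G + Y{\left(115,-73 \right)}\right) = \left(-14903 - 42884\right) \left(13033 + 9\right) = \left(-57787\right) 13042 = -753658054$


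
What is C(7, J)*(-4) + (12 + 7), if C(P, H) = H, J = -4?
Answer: 35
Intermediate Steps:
C(7, J)*(-4) + (12 + 7) = -4*(-4) + (12 + 7) = 16 + 19 = 35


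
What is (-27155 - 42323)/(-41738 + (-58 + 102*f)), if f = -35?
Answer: 34739/22683 ≈ 1.5315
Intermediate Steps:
(-27155 - 42323)/(-41738 + (-58 + 102*f)) = (-27155 - 42323)/(-41738 + (-58 + 102*(-35))) = -69478/(-41738 + (-58 - 3570)) = -69478/(-41738 - 3628) = -69478/(-45366) = -69478*(-1/45366) = 34739/22683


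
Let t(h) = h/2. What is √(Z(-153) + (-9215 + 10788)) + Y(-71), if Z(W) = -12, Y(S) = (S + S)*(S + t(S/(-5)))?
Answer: 45369/5 + √1561 ≈ 9113.3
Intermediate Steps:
t(h) = h/2 (t(h) = h*(½) = h/2)
Y(S) = 9*S²/5 (Y(S) = (S + S)*(S + (S/(-5))/2) = (2*S)*(S + (S*(-⅕))/2) = (2*S)*(S + (-S/5)/2) = (2*S)*(S - S/10) = (2*S)*(9*S/10) = 9*S²/5)
√(Z(-153) + (-9215 + 10788)) + Y(-71) = √(-12 + (-9215 + 10788)) + (9/5)*(-71)² = √(-12 + 1573) + (9/5)*5041 = √1561 + 45369/5 = 45369/5 + √1561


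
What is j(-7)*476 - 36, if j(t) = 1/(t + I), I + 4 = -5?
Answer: -263/4 ≈ -65.750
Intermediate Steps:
I = -9 (I = -4 - 5 = -9)
j(t) = 1/(-9 + t) (j(t) = 1/(t - 9) = 1/(-9 + t))
j(-7)*476 - 36 = 476/(-9 - 7) - 36 = 476/(-16) - 36 = -1/16*476 - 36 = -119/4 - 36 = -263/4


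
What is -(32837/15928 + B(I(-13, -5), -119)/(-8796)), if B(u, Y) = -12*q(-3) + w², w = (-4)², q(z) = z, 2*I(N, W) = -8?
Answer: -71045819/35025672 ≈ -2.0284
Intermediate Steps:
I(N, W) = -4 (I(N, W) = (½)*(-8) = -4)
w = 16
B(u, Y) = 292 (B(u, Y) = -12*(-3) + 16² = 36 + 256 = 292)
-(32837/15928 + B(I(-13, -5), -119)/(-8796)) = -(32837/15928 + 292/(-8796)) = -(32837*(1/15928) + 292*(-1/8796)) = -(32837/15928 - 73/2199) = -1*71045819/35025672 = -71045819/35025672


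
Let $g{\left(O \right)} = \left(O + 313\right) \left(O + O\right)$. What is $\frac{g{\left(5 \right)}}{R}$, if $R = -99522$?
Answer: $- \frac{530}{16587} \approx -0.031953$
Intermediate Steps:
$g{\left(O \right)} = 2 O \left(313 + O\right)$ ($g{\left(O \right)} = \left(313 + O\right) 2 O = 2 O \left(313 + O\right)$)
$\frac{g{\left(5 \right)}}{R} = \frac{2 \cdot 5 \left(313 + 5\right)}{-99522} = 2 \cdot 5 \cdot 318 \left(- \frac{1}{99522}\right) = 3180 \left(- \frac{1}{99522}\right) = - \frac{530}{16587}$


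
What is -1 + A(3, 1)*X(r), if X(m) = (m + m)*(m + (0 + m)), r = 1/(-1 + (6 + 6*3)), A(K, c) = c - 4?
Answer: -541/529 ≈ -1.0227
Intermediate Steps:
A(K, c) = -4 + c
r = 1/23 (r = 1/(-1 + (6 + 18)) = 1/(-1 + 24) = 1/23 ≈ 0.043478)
X(m) = 4*m**2 (X(m) = (2*m)*(m + m) = (2*m)*(2*m) = 4*m**2)
-1 + A(3, 1)*X(r) = -1 + (-4 + 1)*(4*(1/23)**2) = -1 - 12/529 = -541/529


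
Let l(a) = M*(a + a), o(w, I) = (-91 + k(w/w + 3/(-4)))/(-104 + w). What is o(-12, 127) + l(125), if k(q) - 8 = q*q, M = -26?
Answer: -12062673/1856 ≈ -6499.3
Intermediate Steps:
k(q) = 8 + q² (k(q) = 8 + q*q = 8 + q²)
o(w, I) = -1327/(16*(-104 + w)) (o(w, I) = (-91 + (8 + (w/w + 3/(-4))²))/(-104 + w) = (-91 + (8 + (1 + 3*(-¼))²))/(-104 + w) = (-91 + (8 + (1 - ¾)²))/(-104 + w) = (-91 + (8 + (¼)²))/(-104 + w) = (-91 + (8 + 1/16))/(-104 + w) = (-91 + 129/16)/(-104 + w) = -1327/(16*(-104 + w)))
l(a) = -52*a (l(a) = -26*(a + a) = -52*a)
o(-12, 127) + l(125) = -1327/(-1664 + 16*(-12)) - 52*125 = -1327/(-1664 - 192) - 6500 = -1327/(-1856) - 6500 = -1327*(-1/1856) - 6500 = 1327/1856 - 6500 = -12062673/1856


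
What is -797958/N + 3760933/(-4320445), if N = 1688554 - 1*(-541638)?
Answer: -5917568170223/4817710937720 ≈ -1.2283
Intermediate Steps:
N = 2230192 (N = 1688554 + 541638 = 2230192)
-797958/N + 3760933/(-4320445) = -797958/2230192 + 3760933/(-4320445) = -797958*1/2230192 + 3760933*(-1/4320445) = -398979/1115096 - 3760933/4320445 = -5917568170223/4817710937720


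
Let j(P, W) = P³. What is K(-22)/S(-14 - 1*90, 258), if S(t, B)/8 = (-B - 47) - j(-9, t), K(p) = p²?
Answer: 121/848 ≈ 0.14269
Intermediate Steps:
S(t, B) = 5456 - 8*B (S(t, B) = 8*((-B - 47) - 1*(-9)³) = 8*((-47 - B) - 1*(-729)) = 8*((-47 - B) + 729) = 8*(682 - B) = 5456 - 8*B)
K(-22)/S(-14 - 1*90, 258) = (-22)²/(5456 - 8*258) = 484/(5456 - 2064) = 484/3392 = 484*(1/3392) = 121/848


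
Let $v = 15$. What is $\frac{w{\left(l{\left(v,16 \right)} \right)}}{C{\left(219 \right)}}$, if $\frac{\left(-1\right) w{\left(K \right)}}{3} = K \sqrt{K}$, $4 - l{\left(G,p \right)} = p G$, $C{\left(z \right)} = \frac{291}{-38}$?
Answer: $- \frac{17936 i \sqrt{59}}{97} \approx - 1420.3 i$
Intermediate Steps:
$C{\left(z \right)} = - \frac{291}{38}$ ($C{\left(z \right)} = 291 \left(- \frac{1}{38}\right) = - \frac{291}{38}$)
$l{\left(G,p \right)} = 4 - G p$ ($l{\left(G,p \right)} = 4 - p G = 4 - G p$)
$w{\left(K \right)} = - 3 K^{\frac{3}{2}}$ ($w{\left(K \right)} = - 3 K \sqrt{K} = - 3 K^{\frac{3}{2}}$)
$\frac{w{\left(l{\left(v,16 \right)} \right)}}{C{\left(219 \right)}} = \frac{\left(-3\right) \left(4 - 15 \cdot 16\right)^{\frac{3}{2}}}{- \frac{291}{38}} = - 3 \left(4 - 240\right)^{\frac{3}{2}} \left(- \frac{38}{291}\right) = - 3 \left(-236\right)^{\frac{3}{2}} \left(- \frac{38}{291}\right) = - 3 \left(- 472 i \sqrt{59}\right) \left(- \frac{38}{291}\right) = 1416 i \sqrt{59} \left(- \frac{38}{291}\right) = - \frac{17936 i \sqrt{59}}{97}$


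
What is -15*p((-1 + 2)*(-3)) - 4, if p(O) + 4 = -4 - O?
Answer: 71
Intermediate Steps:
p(O) = -8 - O (p(O) = -4 + (-4 - O) = -8 - O)
-15*p((-1 + 2)*(-3)) - 4 = -15*(-8 - (-1 + 2)*(-3)) - 4 = -15*(-8 - (-3)) - 4 = -15*(-8 - 1*(-3)) - 4 = -15*(-8 + 3) - 4 = -15*(-5) - 4 = 75 - 4 = 71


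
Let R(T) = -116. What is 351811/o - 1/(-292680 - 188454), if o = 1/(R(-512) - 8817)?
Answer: -1512073131409841/481134 ≈ -3.1427e+9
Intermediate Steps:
o = -1/8933 (o = 1/(-116 - 8817) = 1/(-8933) = -1/8933 ≈ -0.00011194)
351811/o - 1/(-292680 - 188454) = 351811/(-1/8933) - 1/(-292680 - 188454) = 351811*(-8933) - 1/(-481134) = -3142727663 - 1*(-1/481134) = -3142727663 + 1/481134 = -1512073131409841/481134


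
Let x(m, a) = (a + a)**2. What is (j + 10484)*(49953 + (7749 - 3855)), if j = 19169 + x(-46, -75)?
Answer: 2808282591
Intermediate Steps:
x(m, a) = 4*a**2 (x(m, a) = (2*a)**2 = 4*a**2)
j = 41669 (j = 19169 + 4*(-75)**2 = 19169 + 4*5625 = 19169 + 22500 = 41669)
(j + 10484)*(49953 + (7749 - 3855)) = (41669 + 10484)*(49953 + (7749 - 3855)) = 52153*(49953 + 3894) = 52153*53847 = 2808282591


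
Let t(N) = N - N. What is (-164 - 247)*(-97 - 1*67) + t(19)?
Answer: 67404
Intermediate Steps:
t(N) = 0
(-164 - 247)*(-97 - 1*67) + t(19) = (-164 - 247)*(-97 - 1*67) + 0 = -411*(-97 - 67) + 0 = -411*(-164) + 0 = 67404 + 0 = 67404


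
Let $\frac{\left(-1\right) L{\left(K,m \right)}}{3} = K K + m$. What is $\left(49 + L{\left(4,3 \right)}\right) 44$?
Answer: $-352$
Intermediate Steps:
$L{\left(K,m \right)} = - 3 m - 3 K^{2}$ ($L{\left(K,m \right)} = - 3 \left(K K + m\right) = - 3 \left(K^{2} + m\right) = - 3 \left(m + K^{2}\right) = - 3 m - 3 K^{2}$)
$\left(49 + L{\left(4,3 \right)}\right) 44 = \left(49 - \left(9 + 3 \cdot 4^{2}\right)\right) 44 = \left(49 - 57\right) 44 = \left(-8\right) 44 = -352$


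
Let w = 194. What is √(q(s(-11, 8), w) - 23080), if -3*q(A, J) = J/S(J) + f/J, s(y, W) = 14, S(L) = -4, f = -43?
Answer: I*√1953062214/291 ≈ 151.87*I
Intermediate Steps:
q(A, J) = J/12 + 43/(3*J) (q(A, J) = -(J/(-4) - 43/J)/3 = -(J*(-¼) - 43/J)/3 = -(-J/4 - 43/J)/3 = -(-43/J - J/4)/3 = J/12 + 43/(3*J))
√(q(s(-11, 8), w) - 23080) = √((1/12)*(172 + 194²)/194 - 23080) = √((1/12)*(1/194)*(172 + 37636) - 23080) = √((1/12)*(1/194)*37808 - 23080) = √(4726/291 - 23080) = √(-6711554/291) = I*√1953062214/291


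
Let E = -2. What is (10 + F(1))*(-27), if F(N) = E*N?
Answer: -216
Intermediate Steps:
F(N) = -2*N
(10 + F(1))*(-27) = (10 - 2*1)*(-27) = (10 - 2)*(-27) = 8*(-27) = -216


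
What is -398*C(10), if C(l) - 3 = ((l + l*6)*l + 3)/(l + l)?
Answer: -151837/10 ≈ -15184.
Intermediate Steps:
C(l) = 3 + (3 + 7*l²)/(2*l) (C(l) = 3 + ((l + l*6)*l + 3)/(l + l) = 3 + ((l + 6*l)*l + 3)/((2*l)) = 3 + ((7*l)*l + 3)*(1/(2*l)) = 3 + (7*l² + 3)*(1/(2*l)) = 3 + (3 + 7*l²)*(1/(2*l)) = 3 + (3 + 7*l²)/(2*l))
-398*C(10) = -199*(3 + 10*(6 + 7*10))/10 = -199*(3 + 10*(6 + 70))/10 = -199*(3 + 10*76)/10 = -199*(3 + 760)/10 = -199*763/10 = -398*763/20 = -151837/10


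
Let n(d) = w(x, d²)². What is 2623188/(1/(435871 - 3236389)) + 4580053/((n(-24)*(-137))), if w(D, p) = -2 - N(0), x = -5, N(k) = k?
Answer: -4025764300418485/548 ≈ -7.3463e+12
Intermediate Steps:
w(D, p) = -2 (w(D, p) = -2 - 1*0 = -2 + 0 = -2)
n(d) = 4 (n(d) = (-2)² = 4)
2623188/(1/(435871 - 3236389)) + 4580053/((n(-24)*(-137))) = 2623188/(1/(435871 - 3236389)) + 4580053/((4*(-137))) = 2623188/(1/(-2800518)) + 4580053/(-548) = 2623188/(-1/2800518) + 4580053*(-1/548) = 2623188*(-2800518) - 4580053/548 = -7346285211384 - 4580053/548 = -4025764300418485/548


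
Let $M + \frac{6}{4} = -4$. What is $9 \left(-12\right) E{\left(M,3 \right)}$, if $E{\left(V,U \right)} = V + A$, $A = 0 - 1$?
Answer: $702$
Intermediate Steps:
$M = - \frac{11}{2}$ ($M = - \frac{3}{2} - 4 = - \frac{11}{2} \approx -5.5$)
$A = -1$ ($A = 0 - 1 = -1$)
$E{\left(V,U \right)} = -1 + V$ ($E{\left(V,U \right)} = V - 1 = -1 + V$)
$9 \left(-12\right) E{\left(M,3 \right)} = 9 \left(-12\right) \left(-1 - \frac{11}{2}\right) = \left(-108\right) \left(- \frac{13}{2}\right) = 702$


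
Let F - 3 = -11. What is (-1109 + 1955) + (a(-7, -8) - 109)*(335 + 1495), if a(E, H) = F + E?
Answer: -226074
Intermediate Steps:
F = -8 (F = 3 - 11 = -8)
a(E, H) = -8 + E
(-1109 + 1955) + (a(-7, -8) - 109)*(335 + 1495) = (-1109 + 1955) + ((-8 - 7) - 109)*(335 + 1495) = 846 + (-15 - 109)*1830 = 846 - 124*1830 = 846 - 226920 = -226074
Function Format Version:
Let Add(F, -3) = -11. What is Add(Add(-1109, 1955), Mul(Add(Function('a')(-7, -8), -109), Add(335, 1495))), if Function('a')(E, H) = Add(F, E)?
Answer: -226074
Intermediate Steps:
F = -8 (F = Add(3, -11) = -8)
Function('a')(E, H) = Add(-8, E)
Add(Add(-1109, 1955), Mul(Add(Function('a')(-7, -8), -109), Add(335, 1495))) = Add(Add(-1109, 1955), Mul(Add(Add(-8, -7), -109), Add(335, 1495))) = Add(846, Mul(Add(-15, -109), 1830)) = Add(846, Mul(-124, 1830)) = Add(846, -226920) = -226074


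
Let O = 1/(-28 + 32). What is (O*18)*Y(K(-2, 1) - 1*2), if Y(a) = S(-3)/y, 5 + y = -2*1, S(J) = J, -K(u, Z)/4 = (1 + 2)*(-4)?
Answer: 27/14 ≈ 1.9286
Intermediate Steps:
K(u, Z) = 48 (K(u, Z) = -4*(1 + 2)*(-4) = -12*(-4) = -4*(-12) = 48)
O = ¼ (O = 1/4 = ¼ ≈ 0.25000)
y = -7 (y = -5 - 2*1 = -5 - 2 = -7)
Y(a) = 3/7 (Y(a) = -3/(-7) = -3*(-⅐) = 3/7)
(O*18)*Y(K(-2, 1) - 1*2) = ((¼)*18)*(3/7) = (9/2)*(3/7) = 27/14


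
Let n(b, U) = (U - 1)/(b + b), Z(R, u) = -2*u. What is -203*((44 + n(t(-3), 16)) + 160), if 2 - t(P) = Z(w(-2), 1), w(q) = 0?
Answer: -334341/8 ≈ -41793.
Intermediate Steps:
t(P) = 4 (t(P) = 2 - (-2) = 2 - 1*(-2) = 2 + 2 = 4)
n(b, U) = (-1 + U)/(2*b) (n(b, U) = (-1 + U)/((2*b)) = (-1 + U)*(1/(2*b)) = (-1 + U)/(2*b))
-203*((44 + n(t(-3), 16)) + 160) = -203*((44 + (½)*(-1 + 16)/4) + 160) = -203*((44 + (½)*(¼)*15) + 160) = -203*((44 + 15/8) + 160) = -203*(367/8 + 160) = -203*1647/8 = -334341/8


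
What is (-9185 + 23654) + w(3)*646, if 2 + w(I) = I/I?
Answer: 13823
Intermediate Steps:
w(I) = -1 (w(I) = -2 + I/I = -2 + 1 = -1)
(-9185 + 23654) + w(3)*646 = (-9185 + 23654) - 1*646 = 14469 - 646 = 13823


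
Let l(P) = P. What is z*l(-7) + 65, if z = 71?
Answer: -432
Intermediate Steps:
z*l(-7) + 65 = 71*(-7) + 65 = -497 + 65 = -432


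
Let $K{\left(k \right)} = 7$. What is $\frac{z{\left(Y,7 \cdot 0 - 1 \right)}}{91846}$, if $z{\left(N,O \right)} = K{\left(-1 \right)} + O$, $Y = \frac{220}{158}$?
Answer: $\frac{3}{45923} \approx 6.5327 \cdot 10^{-5}$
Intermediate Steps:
$Y = \frac{110}{79}$ ($Y = 220 \cdot \frac{1}{158} = \frac{110}{79} \approx 1.3924$)
$z{\left(N,O \right)} = 7 + O$
$\frac{z{\left(Y,7 \cdot 0 - 1 \right)}}{91846} = \frac{7 + \left(7 \cdot 0 - 1\right)}{91846} = \left(7 + \left(0 - 1\right)\right) \frac{1}{91846} = \left(7 - 1\right) \frac{1}{91846} = 6 \cdot \frac{1}{91846} = \frac{3}{45923}$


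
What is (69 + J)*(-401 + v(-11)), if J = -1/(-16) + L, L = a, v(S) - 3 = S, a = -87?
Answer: 117383/16 ≈ 7336.4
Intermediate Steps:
v(S) = 3 + S
L = -87
J = -1391/16 (J = -1/(-16) - 87 = -1*(-1/16) - 87 = 1/16 - 87 = -1391/16 ≈ -86.938)
(69 + J)*(-401 + v(-11)) = (69 - 1391/16)*(-401 + (3 - 11)) = -287*(-401 - 8)/16 = -287/16*(-409) = 117383/16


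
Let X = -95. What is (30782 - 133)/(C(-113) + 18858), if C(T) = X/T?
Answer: 3463337/2131049 ≈ 1.6252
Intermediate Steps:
C(T) = -95/T
(30782 - 133)/(C(-113) + 18858) = (30782 - 133)/(-95/(-113) + 18858) = 30649/(-95*(-1/113) + 18858) = 30649/(95/113 + 18858) = 30649/(2131049/113) = 30649*(113/2131049) = 3463337/2131049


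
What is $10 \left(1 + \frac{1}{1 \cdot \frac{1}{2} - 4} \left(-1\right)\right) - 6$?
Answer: $\frac{48}{7} \approx 6.8571$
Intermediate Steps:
$10 \left(1 + \frac{1}{1 \cdot \frac{1}{2} - 4} \left(-1\right)\right) - 6 = 10 \left(1 + \frac{1}{\frac{1}{2} - 4} \left(-1\right)\right) - 6 = 10 \left(1 + \frac{1}{- \frac{7}{2}} \left(-1\right)\right) - 6 = 10 \left(1 - - \frac{2}{7}\right) - 6 = 10 \left(1 + \frac{2}{7}\right) - 6 = 10 \cdot \frac{9}{7} - 6 = \frac{90}{7} - 6 = \frac{48}{7}$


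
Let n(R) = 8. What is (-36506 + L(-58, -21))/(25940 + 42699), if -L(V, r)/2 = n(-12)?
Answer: -36522/68639 ≈ -0.53209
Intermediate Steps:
L(V, r) = -16 (L(V, r) = -2*8 = -16)
(-36506 + L(-58, -21))/(25940 + 42699) = (-36506 - 16)/(25940 + 42699) = -36522/68639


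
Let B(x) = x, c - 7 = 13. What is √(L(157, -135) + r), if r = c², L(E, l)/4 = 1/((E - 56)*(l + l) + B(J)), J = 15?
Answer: 2*√74283475245/27255 ≈ 20.000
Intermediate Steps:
c = 20 (c = 7 + 13 = 20)
L(E, l) = 4/(15 + 2*l*(-56 + E)) (L(E, l) = 4/((E - 56)*(l + l) + 15) = 4/((-56 + E)*(2*l) + 15) = 4/(2*l*(-56 + E) + 15) = 4/(15 + 2*l*(-56 + E)))
r = 400 (r = 20² = 400)
√(L(157, -135) + r) = √(4/(15 - 112*(-135) + 2*157*(-135)) + 400) = √(4/(15 + 15120 - 42390) + 400) = √(4/(-27255) + 400) = √(4*(-1/27255) + 400) = √(-4/27255 + 400) = √(10901996/27255) = 2*√74283475245/27255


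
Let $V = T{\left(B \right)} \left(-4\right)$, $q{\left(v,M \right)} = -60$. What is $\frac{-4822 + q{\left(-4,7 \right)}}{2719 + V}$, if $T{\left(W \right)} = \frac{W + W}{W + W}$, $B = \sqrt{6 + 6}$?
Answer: $- \frac{4882}{2715} \approx -1.7982$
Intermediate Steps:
$B = 2 \sqrt{3}$ ($B = \sqrt{12} = 2 \sqrt{3} \approx 3.4641$)
$T{\left(W \right)} = 1$ ($T{\left(W \right)} = \frac{2 W}{2 W} = 2 W \frac{1}{2 W} = 1$)
$V = -4$ ($V = 1 \left(-4\right) = -4$)
$\frac{-4822 + q{\left(-4,7 \right)}}{2719 + V} = \frac{-4822 - 60}{2719 - 4} = - \frac{4882}{2715}$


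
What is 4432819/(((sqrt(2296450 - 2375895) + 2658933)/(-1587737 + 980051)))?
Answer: -3581266400237234061/3534962388967 + 1346881023417*I*sqrt(79445)/3534962388967 ≈ -1.0131e+6 + 107.39*I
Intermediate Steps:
4432819/(((sqrt(2296450 - 2375895) + 2658933)/(-1587737 + 980051))) = 4432819/(((sqrt(-79445) + 2658933)/(-607686))) = 4432819/(((I*sqrt(79445) + 2658933)*(-1/607686))) = 4432819/(((2658933 + I*sqrt(79445))*(-1/607686))) = 4432819/(-886311/202562 - I*sqrt(79445)/607686)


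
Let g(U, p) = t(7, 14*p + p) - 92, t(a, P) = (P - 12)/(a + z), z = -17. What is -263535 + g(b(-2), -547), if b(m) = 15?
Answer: -2628053/10 ≈ -2.6281e+5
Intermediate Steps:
t(a, P) = (-12 + P)/(-17 + a) (t(a, P) = (P - 12)/(a - 17) = (-12 + P)/(-17 + a))
g(U, p) = -454/5 - 3*p/2 (g(U, p) = (-12 + (14*p + p))/(-17 + 7) - 92 = (-12 + 15*p)/(-10) - 92 = -(-12 + 15*p)/10 - 92 = (6/5 - 3*p/2) - 92 = -454/5 - 3*p/2)
-263535 + g(b(-2), -547) = -263535 + (-454/5 - 3/2*(-547)) = -263535 + (-454/5 + 1641/2) = -263535 + 7297/10 = -2628053/10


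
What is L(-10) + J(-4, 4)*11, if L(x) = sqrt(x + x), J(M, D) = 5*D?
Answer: 220 + 2*I*sqrt(5) ≈ 220.0 + 4.4721*I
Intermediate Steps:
L(x) = sqrt(2)*sqrt(x) (L(x) = sqrt(2*x) = sqrt(2)*sqrt(x))
L(-10) + J(-4, 4)*11 = sqrt(2)*sqrt(-10) + (5*4)*11 = sqrt(2)*(I*sqrt(10)) + 20*11 = 2*I*sqrt(5) + 220 = 220 + 2*I*sqrt(5)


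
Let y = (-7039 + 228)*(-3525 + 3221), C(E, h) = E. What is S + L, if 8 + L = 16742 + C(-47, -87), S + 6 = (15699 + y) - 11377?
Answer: 2091547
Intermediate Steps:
y = 2070544 (y = -6811*(-304) = 2070544)
S = 2074860 (S = -6 + ((15699 + 2070544) - 11377) = -6 + (2086243 - 11377) = -6 + 2074866 = 2074860)
L = 16687 (L = -8 + (16742 - 47) = -8 + 16695 = 16687)
S + L = 2074860 + 16687 = 2091547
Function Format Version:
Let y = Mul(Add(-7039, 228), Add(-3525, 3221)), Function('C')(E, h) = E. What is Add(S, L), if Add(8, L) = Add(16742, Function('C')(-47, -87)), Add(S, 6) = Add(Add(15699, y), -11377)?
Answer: 2091547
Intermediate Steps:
y = 2070544 (y = Mul(-6811, -304) = 2070544)
S = 2074860 (S = Add(-6, Add(Add(15699, 2070544), -11377)) = Add(-6, Add(2086243, -11377)) = Add(-6, 2074866) = 2074860)
L = 16687 (L = Add(-8, Add(16742, -47)) = Add(-8, 16695) = 16687)
Add(S, L) = Add(2074860, 16687) = 2091547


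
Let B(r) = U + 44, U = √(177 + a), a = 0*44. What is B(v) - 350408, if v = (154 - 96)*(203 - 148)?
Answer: -350364 + √177 ≈ -3.5035e+5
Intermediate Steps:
a = 0
U = √177 (U = √(177 + 0) = √177 ≈ 13.304)
v = 3190 (v = 58*55 = 3190)
B(r) = 44 + √177 (B(r) = √177 + 44 = 44 + √177)
B(v) - 350408 = (44 + √177) - 350408 = -350364 + √177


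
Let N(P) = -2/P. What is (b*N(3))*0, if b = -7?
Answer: 0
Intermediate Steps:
(b*N(3))*0 = -(-14)/3*0 = -7*(-2/3)*0 = (14/3)*0 = 0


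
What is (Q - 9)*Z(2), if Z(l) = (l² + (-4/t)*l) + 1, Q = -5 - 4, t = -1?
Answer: -234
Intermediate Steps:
Q = -9
Z(l) = 1 + l² + 4*l (Z(l) = (l² + (-4/(-1))*l) + 1 = (l² + (-4*(-1))*l) + 1 = (l² + 4*l) + 1 = 1 + l² + 4*l)
(Q - 9)*Z(2) = (-9 - 9)*(1 + 2² + 4*2) = -18*(1 + 4 + 8) = -18*13 = -234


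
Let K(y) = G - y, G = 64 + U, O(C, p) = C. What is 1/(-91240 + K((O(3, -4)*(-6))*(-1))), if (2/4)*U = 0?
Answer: -1/91194 ≈ -1.0966e-5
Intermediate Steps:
U = 0 (U = 2*0 = 0)
G = 64 (G = 64 + 0 = 64)
K(y) = 64 - y
1/(-91240 + K((O(3, -4)*(-6))*(-1))) = 1/(-91240 + (64 - 3*(-6)*(-1))) = 1/(-91240 + (64 - (-18)*(-1))) = 1/(-91240 + (64 - 1*18)) = 1/(-91240 + (64 - 18)) = 1/(-91240 + 46) = 1/(-91194) = -1/91194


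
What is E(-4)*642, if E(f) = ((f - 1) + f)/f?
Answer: 2889/2 ≈ 1444.5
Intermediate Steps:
E(f) = (-1 + 2*f)/f (E(f) = ((-1 + f) + f)/f = (-1 + 2*f)/f)
E(-4)*642 = (2 - 1/(-4))*642 = (2 - 1*(-¼))*642 = (2 + ¼)*642 = (9/4)*642 = 2889/2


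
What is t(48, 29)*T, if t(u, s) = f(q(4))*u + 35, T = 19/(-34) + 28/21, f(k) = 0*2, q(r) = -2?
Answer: 2765/102 ≈ 27.108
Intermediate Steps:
f(k) = 0
T = 79/102 (T = 19*(-1/34) + 28*(1/21) = -19/34 + 4/3 = 79/102 ≈ 0.77451)
t(u, s) = 35 (t(u, s) = 0*u + 35 = 0 + 35 = 35)
t(48, 29)*T = 35*(79/102) = 2765/102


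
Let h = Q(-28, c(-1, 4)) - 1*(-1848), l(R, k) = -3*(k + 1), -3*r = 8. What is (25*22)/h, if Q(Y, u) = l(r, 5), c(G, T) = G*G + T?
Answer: 55/183 ≈ 0.30055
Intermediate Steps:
r = -8/3 (r = -⅓*8 = -8/3 ≈ -2.6667)
c(G, T) = T + G² (c(G, T) = G² + T = T + G²)
l(R, k) = -3 - 3*k (l(R, k) = -3*(1 + k) = -3 - 3*k)
Q(Y, u) = -18 (Q(Y, u) = -3 - 3*5 = -3 - 15 = -18)
h = 1830 (h = -18 - 1*(-1848) = -18 + 1848 = 1830)
(25*22)/h = (25*22)/1830 = 550*(1/1830) = 55/183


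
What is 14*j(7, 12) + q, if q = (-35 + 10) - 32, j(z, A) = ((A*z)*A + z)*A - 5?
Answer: 170393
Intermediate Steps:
j(z, A) = -5 + A*(z + z*A²) (j(z, A) = (z*A² + z)*A - 5 = (z + z*A²)*A - 5 = A*(z + z*A²) - 5 = -5 + A*(z + z*A²))
q = -57 (q = -25 - 32 = -57)
14*j(7, 12) + q = 14*(-5 + 12*7 + 7*12³) - 57 = 14*(-5 + 84 + 7*1728) - 57 = 14*(-5 + 84 + 12096) - 57 = 14*12175 - 57 = 170450 - 57 = 170393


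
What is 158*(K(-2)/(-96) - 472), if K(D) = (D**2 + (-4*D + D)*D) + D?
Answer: -1789429/24 ≈ -74560.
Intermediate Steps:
K(D) = D - 2*D**2 (K(D) = (D**2 + (-3*D)*D) + D = (D**2 - 3*D**2) + D = -2*D**2 + D = D - 2*D**2)
158*(K(-2)/(-96) - 472) = 158*((-2*(1 - 2*(-2)))/(-96) - 472) = 158*(-(-1)*(1 + 4)/48 - 472) = 158*(-(-1)*5/48 - 472) = 158*(-1/96*(-10) - 472) = 158*(5/48 - 472) = 158*(-22651/48) = -1789429/24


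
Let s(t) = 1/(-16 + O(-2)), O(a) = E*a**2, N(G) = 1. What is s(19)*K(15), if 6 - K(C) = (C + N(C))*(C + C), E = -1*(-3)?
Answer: 237/2 ≈ 118.50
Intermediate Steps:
E = 3
O(a) = 3*a**2
s(t) = -1/4 (s(t) = 1/(-16 + 3*(-2)**2) = 1/(-16 + 3*4) = 1/(-16 + 12) = 1/(-4) = -1/4)
K(C) = 6 - 2*C*(1 + C) (K(C) = 6 - (C + 1)*(C + C) = 6 - (1 + C)*2*C = 6 - 2*C*(1 + C))
s(19)*K(15) = -(6 - 2*15 - 2*15**2)/4 = -(6 - 30 - 2*225)/4 = -(6 - 30 - 450)/4 = -1/4*(-474) = 237/2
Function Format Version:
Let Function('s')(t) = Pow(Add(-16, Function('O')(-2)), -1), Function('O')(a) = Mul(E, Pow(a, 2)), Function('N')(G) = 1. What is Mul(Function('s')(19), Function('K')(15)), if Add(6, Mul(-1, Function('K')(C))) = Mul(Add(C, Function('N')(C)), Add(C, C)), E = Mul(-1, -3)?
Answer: Rational(237, 2) ≈ 118.50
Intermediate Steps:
E = 3
Function('O')(a) = Mul(3, Pow(a, 2))
Function('s')(t) = Rational(-1, 4) (Function('s')(t) = Pow(Add(-16, Mul(3, Pow(-2, 2))), -1) = Pow(Add(-16, Mul(3, 4)), -1) = Pow(Add(-16, 12), -1) = Pow(-4, -1) = Rational(-1, 4))
Function('K')(C) = Add(6, Mul(-2, C, Add(1, C))) (Function('K')(C) = Add(6, Mul(-1, Mul(Add(C, 1), Add(C, C)))) = Add(6, Mul(-1, Mul(Add(1, C), Mul(2, C)))) = Add(6, Mul(-1, Mul(2, C, Add(1, C)))) = Add(6, Mul(-2, C, Add(1, C))))
Mul(Function('s')(19), Function('K')(15)) = Mul(Rational(-1, 4), Add(6, Mul(-2, 15), Mul(-2, Pow(15, 2)))) = Mul(Rational(-1, 4), Add(6, -30, Mul(-2, 225))) = Mul(Rational(-1, 4), Add(6, -30, -450)) = Mul(Rational(-1, 4), -474) = Rational(237, 2)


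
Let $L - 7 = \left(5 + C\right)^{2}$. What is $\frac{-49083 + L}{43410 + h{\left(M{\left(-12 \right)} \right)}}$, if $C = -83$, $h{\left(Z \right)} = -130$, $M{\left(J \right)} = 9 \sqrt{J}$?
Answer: $- \frac{2687}{2705} \approx -0.99335$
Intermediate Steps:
$L = 6091$ ($L = 7 + \left(5 - 83\right)^{2} = 7 + \left(-78\right)^{2} = 7 + 6084 = 6091$)
$\frac{-49083 + L}{43410 + h{\left(M{\left(-12 \right)} \right)}} = \frac{-49083 + 6091}{43410 - 130} = - \frac{42992}{43280} = \left(-42992\right) \frac{1}{43280} = - \frac{2687}{2705}$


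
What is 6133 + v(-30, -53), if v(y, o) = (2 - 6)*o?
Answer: 6345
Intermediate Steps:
v(y, o) = -4*o
6133 + v(-30, -53) = 6133 - 4*(-53) = 6133 + 212 = 6345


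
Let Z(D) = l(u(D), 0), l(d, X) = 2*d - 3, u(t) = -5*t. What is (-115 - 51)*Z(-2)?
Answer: -2822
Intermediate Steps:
l(d, X) = -3 + 2*d
Z(D) = -3 - 10*D (Z(D) = -3 + 2*(-5*D) = -3 - 10*D)
(-115 - 51)*Z(-2) = (-115 - 51)*(-3 - 10*(-2)) = -166*(-3 + 20) = -166*17 = -2822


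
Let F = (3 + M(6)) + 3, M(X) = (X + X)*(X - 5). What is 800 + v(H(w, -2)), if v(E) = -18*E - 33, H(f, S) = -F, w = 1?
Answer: 1091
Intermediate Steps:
M(X) = 2*X*(-5 + X) (M(X) = (2*X)*(-5 + X) = 2*X*(-5 + X))
F = 18 (F = (3 + 2*6*(-5 + 6)) + 3 = (3 + 2*6*1) + 3 = (3 + 12) + 3 = 15 + 3 = 18)
H(f, S) = -18 (H(f, S) = -1*18 = -18)
v(E) = -33 - 18*E
800 + v(H(w, -2)) = 800 + (-33 - 18*(-18)) = 800 + (-33 + 324) = 800 + 291 = 1091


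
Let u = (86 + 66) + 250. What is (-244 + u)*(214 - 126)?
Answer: 13904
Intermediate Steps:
u = 402 (u = 152 + 250 = 402)
(-244 + u)*(214 - 126) = (-244 + 402)*(214 - 126) = 158*88 = 13904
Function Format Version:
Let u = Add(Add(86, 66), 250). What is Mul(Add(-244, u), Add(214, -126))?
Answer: 13904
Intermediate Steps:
u = 402 (u = Add(152, 250) = 402)
Mul(Add(-244, u), Add(214, -126)) = Mul(Add(-244, 402), Add(214, -126)) = Mul(158, 88) = 13904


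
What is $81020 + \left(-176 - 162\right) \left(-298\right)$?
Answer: $181744$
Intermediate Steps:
$81020 + \left(-176 - 162\right) \left(-298\right) = 81020 - -100724 = 81020 + 100724 = 181744$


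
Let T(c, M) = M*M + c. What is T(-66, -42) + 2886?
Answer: 4584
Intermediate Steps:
T(c, M) = c + M² (T(c, M) = M² + c = c + M²)
T(-66, -42) + 2886 = (-66 + (-42)²) + 2886 = (-66 + 1764) + 2886 = 1698 + 2886 = 4584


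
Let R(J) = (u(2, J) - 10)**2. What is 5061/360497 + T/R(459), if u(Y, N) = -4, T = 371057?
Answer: 133765927285/70657412 ≈ 1893.2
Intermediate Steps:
R(J) = 196 (R(J) = (-4 - 10)**2 = (-14)**2 = 196)
5061/360497 + T/R(459) = 5061/360497 + 371057/196 = 133765927285/70657412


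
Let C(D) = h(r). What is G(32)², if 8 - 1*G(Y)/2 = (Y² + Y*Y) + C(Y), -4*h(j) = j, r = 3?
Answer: 66536649/4 ≈ 1.6634e+7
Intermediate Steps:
h(j) = -j/4
C(D) = -¾ (C(D) = -¼*3 = -¾)
G(Y) = 35/2 - 4*Y² (G(Y) = 16 - 2*((Y² + Y*Y) - ¾) = 16 - 2*((Y² + Y²) - ¾) = 16 - 2*(2*Y² - ¾) = 16 - 2*(-¾ + 2*Y²) = 16 + (3/2 - 4*Y²) = 35/2 - 4*Y²)
G(32)² = (35/2 - 4*32²)² = (35/2 - 4*1024)² = (35/2 - 4096)² = (-8157/2)² = 66536649/4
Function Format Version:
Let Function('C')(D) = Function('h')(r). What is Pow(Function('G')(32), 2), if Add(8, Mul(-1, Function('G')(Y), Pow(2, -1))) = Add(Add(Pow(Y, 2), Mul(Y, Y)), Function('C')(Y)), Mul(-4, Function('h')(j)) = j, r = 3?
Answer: Rational(66536649, 4) ≈ 1.6634e+7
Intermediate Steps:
Function('h')(j) = Mul(Rational(-1, 4), j)
Function('C')(D) = Rational(-3, 4) (Function('C')(D) = Mul(Rational(-1, 4), 3) = Rational(-3, 4))
Function('G')(Y) = Add(Rational(35, 2), Mul(-4, Pow(Y, 2))) (Function('G')(Y) = Add(16, Mul(-2, Add(Add(Pow(Y, 2), Mul(Y, Y)), Rational(-3, 4)))) = Add(16, Mul(-2, Add(Add(Pow(Y, 2), Pow(Y, 2)), Rational(-3, 4)))) = Add(16, Mul(-2, Add(Mul(2, Pow(Y, 2)), Rational(-3, 4)))) = Add(16, Mul(-2, Add(Rational(-3, 4), Mul(2, Pow(Y, 2))))) = Add(16, Add(Rational(3, 2), Mul(-4, Pow(Y, 2)))) = Add(Rational(35, 2), Mul(-4, Pow(Y, 2))))
Pow(Function('G')(32), 2) = Pow(Add(Rational(35, 2), Mul(-4, Pow(32, 2))), 2) = Pow(Add(Rational(35, 2), Mul(-4, 1024)), 2) = Pow(Add(Rational(35, 2), -4096), 2) = Pow(Rational(-8157, 2), 2) = Rational(66536649, 4)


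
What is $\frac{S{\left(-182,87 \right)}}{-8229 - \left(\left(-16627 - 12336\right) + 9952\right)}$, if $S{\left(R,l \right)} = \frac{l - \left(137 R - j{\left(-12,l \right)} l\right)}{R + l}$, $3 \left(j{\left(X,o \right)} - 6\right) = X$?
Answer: $- \frac{5039}{204858} \approx -0.024598$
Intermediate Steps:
$j{\left(X,o \right)} = 6 + \frac{X}{3}$
$S{\left(R,l \right)} = \frac{- 137 R + 3 l}{R + l}$ ($S{\left(R,l \right)} = \frac{l - \left(137 R - \left(6 + \frac{1}{3} \left(-12\right)\right) l\right)}{R + l} = \frac{l - \left(137 R - \left(6 - 4\right) l\right)}{R + l} = \frac{l - \left(- 2 l + 137 R\right)}{R + l} = \frac{- 137 R + 3 l}{R + l}$)
$\frac{S{\left(-182,87 \right)}}{-8229 - \left(\left(-16627 - 12336\right) + 9952\right)} = \frac{\frac{1}{-182 + 87} \left(\left(-137\right) \left(-182\right) + 3 \cdot 87\right)}{-8229 - \left(\left(-16627 - 12336\right) + 9952\right)} = \frac{\frac{1}{-95} \left(24934 + 261\right)}{-8229 - \left(-28963 + 9952\right)} = \frac{\left(- \frac{1}{95}\right) 25195}{-8229 - -19011} = - \frac{5039}{19 \left(-8229 + 19011\right)} = - \frac{5039}{19 \cdot 10782} = \left(- \frac{5039}{19}\right) \frac{1}{10782} = - \frac{5039}{204858}$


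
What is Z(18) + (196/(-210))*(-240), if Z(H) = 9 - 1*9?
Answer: 224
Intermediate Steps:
Z(H) = 0 (Z(H) = 9 - 9 = 0)
Z(18) + (196/(-210))*(-240) = 0 + (196/(-210))*(-240) = 0 + (196*(-1/210))*(-240) = 0 - 14/15*(-240) = 0 + 224 = 224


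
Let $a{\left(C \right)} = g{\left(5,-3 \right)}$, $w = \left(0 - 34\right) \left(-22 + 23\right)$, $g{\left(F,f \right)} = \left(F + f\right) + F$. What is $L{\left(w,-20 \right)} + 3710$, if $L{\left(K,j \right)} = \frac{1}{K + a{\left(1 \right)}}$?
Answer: $\frac{100169}{27} \approx 3710.0$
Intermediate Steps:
$g{\left(F,f \right)} = f + 2 F$
$w = -34$ ($w = \left(-34\right) 1 = -34$)
$a{\left(C \right)} = 7$ ($a{\left(C \right)} = -3 + 2 \cdot 5 = -3 + 10 = 7$)
$L{\left(K,j \right)} = \frac{1}{7 + K}$ ($L{\left(K,j \right)} = \frac{1}{K + 7} = \frac{1}{7 + K}$)
$L{\left(w,-20 \right)} + 3710 = \frac{1}{7 - 34} + 3710 = \frac{1}{-27} + 3710 = - \frac{1}{27} + 3710 = \frac{100169}{27}$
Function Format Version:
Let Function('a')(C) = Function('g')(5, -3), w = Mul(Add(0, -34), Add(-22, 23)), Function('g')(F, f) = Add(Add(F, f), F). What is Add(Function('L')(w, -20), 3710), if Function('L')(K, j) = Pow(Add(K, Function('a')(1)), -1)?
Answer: Rational(100169, 27) ≈ 3710.0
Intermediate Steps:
Function('g')(F, f) = Add(f, Mul(2, F))
w = -34 (w = Mul(-34, 1) = -34)
Function('a')(C) = 7 (Function('a')(C) = Add(-3, Mul(2, 5)) = Add(-3, 10) = 7)
Function('L')(K, j) = Pow(Add(7, K), -1) (Function('L')(K, j) = Pow(Add(K, 7), -1) = Pow(Add(7, K), -1))
Add(Function('L')(w, -20), 3710) = Add(Pow(Add(7, -34), -1), 3710) = Add(Pow(-27, -1), 3710) = Add(Rational(-1, 27), 3710) = Rational(100169, 27)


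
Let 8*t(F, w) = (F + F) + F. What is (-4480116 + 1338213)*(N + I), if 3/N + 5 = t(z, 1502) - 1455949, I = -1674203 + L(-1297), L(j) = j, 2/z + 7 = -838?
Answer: 8635357161382209368640/1640374841 ≈ 5.2643e+12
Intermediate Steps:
z = -2/845 (z = 2/(-7 - 838) = 2/(-845) = 2*(-1/845) = -2/845 ≈ -0.0023669)
I = -1675500 (I = -1674203 - 1297 = -1675500)
t(F, w) = 3*F/8 (t(F, w) = ((F + F) + F)/8 = (2*F + F)/8 = (3*F)/8 = 3*F/8)
N = -3380/1640374841 (N = 3/(-5 + ((3/8)*(-2/845) - 1455949)) = 3/(-5 + (-3/3380 - 1455949)) = 3/(-5 - 4921107623/3380) = 3/(-4921124523/3380) = 3*(-3380/4921124523) = -3380/1640374841 ≈ -2.0605e-6)
(-4480116 + 1338213)*(N + I) = (-4480116 + 1338213)*(-3380/1640374841 - 1675500) = -3141903*(-2748448046098880/1640374841) = 8635357161382209368640/1640374841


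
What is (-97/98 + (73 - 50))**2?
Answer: 4652649/9604 ≈ 484.45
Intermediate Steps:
(-97/98 + (73 - 50))**2 = (-97*1/98 + 23)**2 = (-97/98 + 23)**2 = (2157/98)**2 = 4652649/9604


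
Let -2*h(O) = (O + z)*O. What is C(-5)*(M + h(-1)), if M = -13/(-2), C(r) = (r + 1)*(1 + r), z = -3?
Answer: 72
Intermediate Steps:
h(O) = -O*(-3 + O)/2 (h(O) = -(O - 3)*O/2 = -(-3 + O)*O/2 = -O*(-3 + O)/2)
C(r) = (1 + r)**2 (C(r) = (1 + r)*(1 + r) = (1 + r)**2)
M = 13/2 (M = -13*(-1/2) = 13/2 ≈ 6.5000)
C(-5)*(M + h(-1)) = (1 - 5)**2*(13/2 + (1/2)*(-1)*(3 - 1*(-1))) = (-4)**2*(13/2 + (1/2)*(-1)*(3 + 1)) = 16*(13/2 + (1/2)*(-1)*4) = 16*(13/2 - 2) = 16*(9/2) = 72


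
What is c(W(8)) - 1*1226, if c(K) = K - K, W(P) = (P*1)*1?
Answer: -1226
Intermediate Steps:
W(P) = P (W(P) = P*1 = P)
c(K) = 0
c(W(8)) - 1*1226 = 0 - 1*1226 = 0 - 1226 = -1226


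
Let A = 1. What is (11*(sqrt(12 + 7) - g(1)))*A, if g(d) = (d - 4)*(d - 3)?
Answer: -66 + 11*sqrt(19) ≈ -18.052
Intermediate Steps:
g(d) = (-4 + d)*(-3 + d)
(11*(sqrt(12 + 7) - g(1)))*A = (11*(sqrt(12 + 7) - (12 + 1**2 - 7*1)))*1 = (11*(sqrt(19) - (12 + 1 - 7)))*1 = (11*(sqrt(19) - 1*6))*1 = (11*(sqrt(19) - 6))*1 = (11*(-6 + sqrt(19)))*1 = (-66 + 11*sqrt(19))*1 = -66 + 11*sqrt(19)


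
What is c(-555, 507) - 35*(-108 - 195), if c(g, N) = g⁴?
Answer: 94879411230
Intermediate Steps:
c(-555, 507) - 35*(-108 - 195) = (-555)⁴ - 35*(-108 - 195) = 94879400625 - 35*(-303) = 94879400625 + 10605 = 94879411230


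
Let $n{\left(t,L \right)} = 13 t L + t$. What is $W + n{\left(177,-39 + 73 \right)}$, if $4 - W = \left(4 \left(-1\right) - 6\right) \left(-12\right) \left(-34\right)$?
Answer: $82495$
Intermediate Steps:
$n{\left(t,L \right)} = t + 13 L t$ ($n{\left(t,L \right)} = 13 L t + t = t + 13 L t$)
$W = 4084$ ($W = 4 - \left(4 \left(-1\right) - 6\right) \left(-12\right) \left(-34\right) = 4 - \left(-4 - 6\right) \left(-12\right) \left(-34\right) = 4 - \left(-10\right) \left(-12\right) \left(-34\right) = 4 - 120 \left(-34\right) = 4 - -4080 = 4 + 4080 = 4084$)
$W + n{\left(177,-39 + 73 \right)} = 4084 + 177 \left(1 + 13 \left(-39 + 73\right)\right) = 4084 + 177 \left(1 + 13 \cdot 34\right) = 4084 + 177 \left(1 + 442\right) = 4084 + 177 \cdot 443 = 4084 + 78411 = 82495$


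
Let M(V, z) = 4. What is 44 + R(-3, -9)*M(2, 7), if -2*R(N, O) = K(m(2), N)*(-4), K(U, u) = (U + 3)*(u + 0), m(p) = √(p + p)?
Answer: -76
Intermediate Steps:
m(p) = √2*√p (m(p) = √(2*p) = √2*√p)
K(U, u) = u*(3 + U) (K(U, u) = (3 + U)*u = u*(3 + U))
R(N, O) = 10*N (R(N, O) = -N*(3 + √2*√2)*(-4)/2 = -N*(3 + 2)*(-4)/2 = -N*5*(-4)/2 = -5*N*(-4)/2 = -(-10)*N = 10*N)
44 + R(-3, -9)*M(2, 7) = 44 + (10*(-3))*4 = 44 - 30*4 = 44 - 120 = -76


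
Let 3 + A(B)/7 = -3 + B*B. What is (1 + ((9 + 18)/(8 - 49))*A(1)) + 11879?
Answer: 488025/41 ≈ 11903.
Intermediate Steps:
A(B) = -42 + 7*B² (A(B) = -21 + 7*(-3 + B*B) = -21 + 7*(-3 + B²) = -21 + (-21 + 7*B²) = -42 + 7*B²)
(1 + ((9 + 18)/(8 - 49))*A(1)) + 11879 = (1 + ((9 + 18)/(8 - 49))*(-42 + 7*1²)) + 11879 = (1 + (27/(-41))*(-42 + 7*1)) + 11879 = (1 + (27*(-1/41))*(-42 + 7)) + 11879 = (1 - 27/41*(-35)) + 11879 = (1 + 945/41) + 11879 = 986/41 + 11879 = 488025/41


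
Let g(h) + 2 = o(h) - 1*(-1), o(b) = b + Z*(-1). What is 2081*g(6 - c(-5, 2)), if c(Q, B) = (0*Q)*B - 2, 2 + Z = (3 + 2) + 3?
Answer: 2081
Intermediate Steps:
Z = 6 (Z = -2 + ((3 + 2) + 3) = -2 + (5 + 3) = -2 + 8 = 6)
c(Q, B) = -2 (c(Q, B) = 0*B - 2 = 0 - 2 = -2)
o(b) = -6 + b (o(b) = b + 6*(-1) = b - 6 = -6 + b)
g(h) = -7 + h (g(h) = -2 + ((-6 + h) - 1*(-1)) = -2 + ((-6 + h) + 1) = -2 + (-5 + h) = -7 + h)
2081*g(6 - c(-5, 2)) = 2081*(-7 + (6 - 1*(-2))) = 2081*(-7 + (6 + 2)) = 2081*(-7 + 8) = 2081*1 = 2081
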